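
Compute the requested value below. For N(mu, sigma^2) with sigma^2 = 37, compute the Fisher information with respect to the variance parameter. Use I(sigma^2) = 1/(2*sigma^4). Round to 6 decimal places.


Fisher information for variance: I(sigma^2) = 1/(2*sigma^4).
sigma^2 = 37, so sigma^4 = 1369.
I = 1/(2*1369) = 1/2738 = 0.000365

0.000365


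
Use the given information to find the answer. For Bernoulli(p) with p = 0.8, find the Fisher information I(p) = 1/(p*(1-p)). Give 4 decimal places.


For Bernoulli(p), Fisher information is I(p) = 1/(p*(1-p)).
p = 0.8, 1-p = 0.2.
p*(1-p) = 0.16.
I(p) = 1/0.16 = 6.2500

6.2500


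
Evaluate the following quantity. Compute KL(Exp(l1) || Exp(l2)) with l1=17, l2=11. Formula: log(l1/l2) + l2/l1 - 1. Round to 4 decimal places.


KL divergence for exponential family:
KL = log(l1/l2) + l2/l1 - 1.
log(17/11) = 0.435318.
11/17 = 0.647059.
KL = 0.435318 + 0.647059 - 1 = 0.0824

0.0824


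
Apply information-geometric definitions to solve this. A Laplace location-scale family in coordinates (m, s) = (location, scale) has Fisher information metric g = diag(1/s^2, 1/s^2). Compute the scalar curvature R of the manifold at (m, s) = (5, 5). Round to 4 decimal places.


The metric has the form g = (A dm^2 + B ds^2)/s^2 with A = 1, B = 1.
Substitute u = sqrt(A/B)*m: g = B*(du^2 + ds^2)/s^2, i.e. B times the
Poincare upper half-plane metric, which has constant Gaussian curvature -1.
Scaling a 2D metric by a constant c divides the Gaussian curvature by c,
so K = -1/B = -1/(1) = -1.0000 everywhere (the point (m, s) = (5, 5) is irrelevant:
the curvature is constant).
Scalar curvature in dimension 2: R = 2K = -2/(1) = -2.0000.

-2.0000


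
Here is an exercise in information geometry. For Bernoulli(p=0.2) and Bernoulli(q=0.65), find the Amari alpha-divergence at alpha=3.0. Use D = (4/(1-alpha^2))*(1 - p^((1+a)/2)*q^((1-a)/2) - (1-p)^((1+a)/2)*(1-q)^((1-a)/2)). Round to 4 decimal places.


Amari alpha-divergence:
D = (4/(1-alpha^2))*(1 - p^((1+a)/2)*q^((1-a)/2) - (1-p)^((1+a)/2)*(1-q)^((1-a)/2)).
alpha = 3.0, p = 0.2, q = 0.65.
e1 = (1+alpha)/2 = 2.0, e2 = (1-alpha)/2 = -1.0.
t1 = p^e1 * q^e2 = 0.2^2.0 * 0.65^-1.0 = 0.061538.
t2 = (1-p)^e1 * (1-q)^e2 = 0.8^2.0 * 0.35^-1.0 = 1.828571.
4/(1-alpha^2) = -0.5.
D = -0.5*(1 - 0.061538 - 1.828571) = 0.4451

0.4451


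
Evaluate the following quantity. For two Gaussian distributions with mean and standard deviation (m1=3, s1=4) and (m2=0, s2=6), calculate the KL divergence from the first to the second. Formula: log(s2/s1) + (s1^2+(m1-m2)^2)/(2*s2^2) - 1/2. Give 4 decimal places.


KL divergence between normal distributions:
KL = log(s2/s1) + (s1^2 + (m1-m2)^2)/(2*s2^2) - 1/2.
log(6/4) = 0.405465.
(4^2 + (3-0)^2)/(2*6^2) = (16 + 9)/72 = 0.347222.
KL = 0.405465 + 0.347222 - 0.5 = 0.2527

0.2527


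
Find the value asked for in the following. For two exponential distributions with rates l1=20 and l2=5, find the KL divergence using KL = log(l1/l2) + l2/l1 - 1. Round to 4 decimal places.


KL divergence for exponential family:
KL = log(l1/l2) + l2/l1 - 1.
log(20/5) = 1.386294.
5/20 = 0.25.
KL = 1.386294 + 0.25 - 1 = 0.6363

0.6363


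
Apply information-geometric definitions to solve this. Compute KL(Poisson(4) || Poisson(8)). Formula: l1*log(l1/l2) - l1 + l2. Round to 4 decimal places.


KL divergence for Poisson:
KL = l1*log(l1/l2) - l1 + l2.
l1 = 4, l2 = 8.
log(4/8) = -0.693147.
l1*log(l1/l2) = 4 * -0.693147 = -2.772589.
KL = -2.772589 - 4 + 8 = 1.2274

1.2274


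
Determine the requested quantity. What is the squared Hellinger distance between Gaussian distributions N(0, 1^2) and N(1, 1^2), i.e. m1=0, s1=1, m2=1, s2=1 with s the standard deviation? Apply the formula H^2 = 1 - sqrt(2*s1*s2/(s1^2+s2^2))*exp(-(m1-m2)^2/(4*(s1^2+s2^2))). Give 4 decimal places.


Squared Hellinger distance for Gaussians:
H^2 = 1 - sqrt(2*s1*s2/(s1^2+s2^2)) * exp(-(m1-m2)^2/(4*(s1^2+s2^2))).
s1^2 = 1, s2^2 = 1, s1^2+s2^2 = 2.
sqrt(2*1*1/(2)) = 1.0.
(m1-m2)^2 = (-1)^2 = 1.
exp(-1/(4*2)) = exp(-0.125) = 0.882497.
H^2 = 1 - 1.0*0.882497 = 0.1175

0.1175


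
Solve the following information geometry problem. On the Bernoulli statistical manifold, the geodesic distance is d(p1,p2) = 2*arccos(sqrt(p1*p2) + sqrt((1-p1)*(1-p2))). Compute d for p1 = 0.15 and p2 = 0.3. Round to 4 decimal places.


Geodesic distance on Bernoulli manifold:
d(p1,p2) = 2*arccos(sqrt(p1*p2) + sqrt((1-p1)*(1-p2))).
sqrt(p1*p2) = sqrt(0.15*0.3) = 0.212132.
sqrt((1-p1)*(1-p2)) = sqrt(0.85*0.7) = 0.771362.
arg = 0.212132 + 0.771362 = 0.983494.
d = 2*arccos(0.983494) = 0.3639

0.3639


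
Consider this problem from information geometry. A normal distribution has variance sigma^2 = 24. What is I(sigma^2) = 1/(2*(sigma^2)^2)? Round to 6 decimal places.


Fisher information for variance: I(sigma^2) = 1/(2*sigma^4).
sigma^2 = 24, so sigma^4 = 576.
I = 1/(2*576) = 1/1152 = 0.000868

0.000868


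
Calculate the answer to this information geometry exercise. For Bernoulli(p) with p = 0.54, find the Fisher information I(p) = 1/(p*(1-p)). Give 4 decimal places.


For Bernoulli(p), Fisher information is I(p) = 1/(p*(1-p)).
p = 0.54, 1-p = 0.46.
p*(1-p) = 0.2484.
I(p) = 1/0.2484 = 4.0258

4.0258


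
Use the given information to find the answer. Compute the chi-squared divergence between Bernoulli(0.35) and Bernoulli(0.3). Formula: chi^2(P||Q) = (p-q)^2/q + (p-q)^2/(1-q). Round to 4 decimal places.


Chi-squared divergence between Bernoulli distributions:
chi^2 = (p-q)^2/q + (p-q)^2/(1-q).
p = 0.35, q = 0.3, p-q = 0.05.
(p-q)^2 = 0.0025.
term1 = 0.0025/0.3 = 0.008333.
term2 = 0.0025/0.7 = 0.003571.
chi^2 = 0.008333 + 0.003571 = 0.0119

0.0119


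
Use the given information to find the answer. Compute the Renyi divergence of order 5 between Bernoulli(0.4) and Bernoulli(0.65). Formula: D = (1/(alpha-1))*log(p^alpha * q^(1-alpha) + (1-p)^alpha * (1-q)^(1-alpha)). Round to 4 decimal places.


Renyi divergence of order alpha between Bernoulli distributions:
D = (1/(alpha-1))*log(p^alpha * q^(1-alpha) + (1-p)^alpha * (1-q)^(1-alpha)).
alpha = 5, p = 0.4, q = 0.65.
p^alpha * q^(1-alpha) = 0.4^5 * 0.65^-4 = 0.057365.
(1-p)^alpha * (1-q)^(1-alpha) = 0.6^5 * 0.35^-4 = 5.181841.
sum = 0.057365 + 5.181841 = 5.239206.
D = (1/4)*log(5.239206) = 0.4140

0.4140


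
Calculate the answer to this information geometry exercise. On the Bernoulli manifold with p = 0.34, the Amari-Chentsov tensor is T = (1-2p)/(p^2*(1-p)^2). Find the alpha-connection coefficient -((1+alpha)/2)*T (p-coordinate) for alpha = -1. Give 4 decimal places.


Skewness (Amari-Chentsov) tensor: T = (1-2p)/(p^2*(1-p)^2).
p = 0.34, 1-2p = 0.32, p^2 = 0.1156, (1-p)^2 = 0.4356.
T = 0.32/(0.1156 * 0.4356) = 6.354835.
In the p-coordinate, Gamma^(alpha) = Gamma^(0) - (alpha/2)*T with Gamma^(0) = (1/2)*g'(p) = -T/2,
so Gamma^(alpha) = -((1+alpha)/2)*T.
alpha = -1, -(1+alpha)/2 = 0.0.
Gamma = 0.0 * 6.354835 = 0.0000

0.0000


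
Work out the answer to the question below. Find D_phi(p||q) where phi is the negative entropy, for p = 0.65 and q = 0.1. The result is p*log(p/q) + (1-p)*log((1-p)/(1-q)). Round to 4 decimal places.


Bregman divergence with negative entropy generator:
D = p*log(p/q) + (1-p)*log((1-p)/(1-q)).
p = 0.65, q = 0.1.
p*log(p/q) = 0.65*log(0.65/0.1) = 1.216671.
(1-p)*log((1-p)/(1-q)) = 0.35*log(0.35/0.9) = -0.330562.
D = 1.216671 + -0.330562 = 0.8861

0.8861


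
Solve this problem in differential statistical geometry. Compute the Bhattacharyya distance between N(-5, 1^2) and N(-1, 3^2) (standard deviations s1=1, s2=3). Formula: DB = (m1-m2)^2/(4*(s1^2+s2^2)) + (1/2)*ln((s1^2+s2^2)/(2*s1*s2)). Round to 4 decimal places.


Bhattacharyya distance between two Gaussians:
DB = (m1-m2)^2/(4*(s1^2+s2^2)) + (1/2)*ln((s1^2+s2^2)/(2*s1*s2)).
(m1-m2)^2 = (-4)^2 = 16.
s1^2+s2^2 = 1 + 9 = 10.
term1 = 16/40 = 0.4.
term2 = 0.5*ln(10/6.0) = 0.255413.
DB = 0.4 + 0.255413 = 0.6554

0.6554


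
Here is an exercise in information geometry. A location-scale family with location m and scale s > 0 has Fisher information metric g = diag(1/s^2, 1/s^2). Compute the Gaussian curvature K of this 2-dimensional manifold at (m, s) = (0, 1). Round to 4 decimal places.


The metric has the form g = (A dm^2 + B ds^2)/s^2 with A = 1, B = 1.
Substitute u = sqrt(A/B)*m: g = B*(du^2 + ds^2)/s^2, i.e. B times the
Poincare upper half-plane metric, which has constant Gaussian curvature -1.
Scaling a 2D metric by a constant c divides the Gaussian curvature by c,
so K = -1/B = -1/(1) = -1.0000 everywhere (the point (m, s) = (0, 1) is irrelevant:
the curvature is constant).
The requested Gaussian curvature is K = -1.0000.

-1.0000


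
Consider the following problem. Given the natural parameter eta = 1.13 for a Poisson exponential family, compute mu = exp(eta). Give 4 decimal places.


Expectation parameter for Poisson exponential family:
mu = exp(eta).
eta = 1.13.
mu = exp(1.13) = 3.0957

3.0957


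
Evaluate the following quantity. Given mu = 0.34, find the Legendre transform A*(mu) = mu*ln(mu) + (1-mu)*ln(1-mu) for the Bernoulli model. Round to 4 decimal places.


Legendre transform for Bernoulli:
A*(mu) = mu*log(mu) + (1-mu)*log(1-mu).
mu = 0.34, 1-mu = 0.66.
mu*log(mu) = 0.34*log(0.34) = -0.366795.
(1-mu)*log(1-mu) = 0.66*log(0.66) = -0.27424.
A* = -0.366795 + -0.27424 = -0.6410

-0.6410


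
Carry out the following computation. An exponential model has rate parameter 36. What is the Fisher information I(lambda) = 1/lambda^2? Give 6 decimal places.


Fisher information for exponential: I(lambda) = 1/lambda^2.
lambda = 36, lambda^2 = 1296.
I = 1/1296 = 0.000772

0.000772


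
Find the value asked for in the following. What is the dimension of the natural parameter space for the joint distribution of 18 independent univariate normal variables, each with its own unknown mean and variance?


Exponential family dimension calculation:
Each univariate normal has two natural parameters (mu/sigma^2 and -1/(2 sigma^2)).
With 18 independent components, dim = 2 * 18 = 36.

36


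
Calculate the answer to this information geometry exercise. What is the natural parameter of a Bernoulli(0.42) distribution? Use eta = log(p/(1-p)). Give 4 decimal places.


Natural parameter for Bernoulli: eta = log(p/(1-p)).
p = 0.42, 1-p = 0.58.
p/(1-p) = 0.724138.
eta = log(0.724138) = -0.3228

-0.3228


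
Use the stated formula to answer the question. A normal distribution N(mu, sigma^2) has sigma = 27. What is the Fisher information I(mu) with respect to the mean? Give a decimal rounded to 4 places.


The Fisher information for the mean of a normal distribution is I(mu) = 1/sigma^2.
sigma = 27, so sigma^2 = 729.
I(mu) = 1/729 = 0.0014

0.0014


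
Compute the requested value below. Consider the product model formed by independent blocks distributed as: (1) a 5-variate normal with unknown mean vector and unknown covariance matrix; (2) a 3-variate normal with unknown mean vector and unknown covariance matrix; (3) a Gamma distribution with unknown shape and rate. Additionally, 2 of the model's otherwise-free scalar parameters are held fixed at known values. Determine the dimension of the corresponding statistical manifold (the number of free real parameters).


The dimension of a statistical manifold equals the number of free
(independent) real parameters of the model. For a product of independent
blocks the parameter counts add.
- 5-variate normal: 5 (mean) + 5*6/2 = 15 (symmetric covariance) = 20.
- 3-variate normal: 3 (mean) + 3*4/2 = 6 (symmetric covariance) = 9.
- Gamma (shape, rate): 2.
Total = 20 + 9 + 2 = 31.
2 parameter(s) fixed at known values: 31 - 2 = 29.
Dimension = 29

29


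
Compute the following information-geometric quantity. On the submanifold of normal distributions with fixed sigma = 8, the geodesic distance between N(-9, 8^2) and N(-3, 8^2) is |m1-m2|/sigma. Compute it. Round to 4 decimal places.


On the fixed-variance normal subfamily, geodesic distance = |m1-m2|/sigma.
|-9 - -3| = 6.
sigma = 8.
d = 6/8 = 0.7500

0.7500


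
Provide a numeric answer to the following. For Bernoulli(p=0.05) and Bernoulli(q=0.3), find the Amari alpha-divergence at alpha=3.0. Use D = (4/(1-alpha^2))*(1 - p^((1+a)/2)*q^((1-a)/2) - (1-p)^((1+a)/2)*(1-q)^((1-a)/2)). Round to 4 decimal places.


Amari alpha-divergence:
D = (4/(1-alpha^2))*(1 - p^((1+a)/2)*q^((1-a)/2) - (1-p)^((1+a)/2)*(1-q)^((1-a)/2)).
alpha = 3.0, p = 0.05, q = 0.3.
e1 = (1+alpha)/2 = 2.0, e2 = (1-alpha)/2 = -1.0.
t1 = p^e1 * q^e2 = 0.05^2.0 * 0.3^-1.0 = 0.008333.
t2 = (1-p)^e1 * (1-q)^e2 = 0.95^2.0 * 0.7^-1.0 = 1.289286.
4/(1-alpha^2) = -0.5.
D = -0.5*(1 - 0.008333 - 1.289286) = 0.1488

0.1488


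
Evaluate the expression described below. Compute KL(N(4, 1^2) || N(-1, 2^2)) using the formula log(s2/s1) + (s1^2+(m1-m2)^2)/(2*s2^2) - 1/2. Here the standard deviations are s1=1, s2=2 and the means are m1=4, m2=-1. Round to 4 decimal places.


KL divergence between normal distributions:
KL = log(s2/s1) + (s1^2 + (m1-m2)^2)/(2*s2^2) - 1/2.
log(2/1) = 0.693147.
(1^2 + (4--1)^2)/(2*2^2) = (1 + 25)/8 = 3.25.
KL = 0.693147 + 3.25 - 0.5 = 3.4431

3.4431


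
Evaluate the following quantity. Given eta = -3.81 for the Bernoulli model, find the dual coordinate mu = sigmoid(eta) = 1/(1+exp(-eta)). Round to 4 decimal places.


Dual coordinate (expectation parameter) for Bernoulli:
mu = 1/(1+exp(-eta)).
eta = -3.81.
exp(-eta) = exp(3.81) = 45.150439.
mu = 1/(1+45.150439) = 0.0217

0.0217


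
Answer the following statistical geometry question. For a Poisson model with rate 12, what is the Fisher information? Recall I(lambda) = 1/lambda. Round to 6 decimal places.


Fisher information for Poisson: I(lambda) = 1/lambda.
lambda = 12.
I(lambda) = 1/12 = 0.083333

0.083333


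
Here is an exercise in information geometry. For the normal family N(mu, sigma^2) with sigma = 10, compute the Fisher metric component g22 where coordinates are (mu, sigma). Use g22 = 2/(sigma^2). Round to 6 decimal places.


For the 2-parameter normal family, the Fisher metric has:
  g11 = 1/sigma^2, g22 = 2/sigma^2.
sigma = 10, sigma^2 = 100.
g22 = 0.020000

0.020000


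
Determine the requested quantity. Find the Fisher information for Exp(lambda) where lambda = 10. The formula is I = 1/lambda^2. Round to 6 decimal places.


Fisher information for exponential: I(lambda) = 1/lambda^2.
lambda = 10, lambda^2 = 100.
I = 1/100 = 0.010000

0.010000


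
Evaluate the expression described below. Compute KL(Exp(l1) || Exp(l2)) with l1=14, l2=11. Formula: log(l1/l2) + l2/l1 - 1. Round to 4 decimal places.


KL divergence for exponential family:
KL = log(l1/l2) + l2/l1 - 1.
log(14/11) = 0.241162.
11/14 = 0.785714.
KL = 0.241162 + 0.785714 - 1 = 0.0269

0.0269


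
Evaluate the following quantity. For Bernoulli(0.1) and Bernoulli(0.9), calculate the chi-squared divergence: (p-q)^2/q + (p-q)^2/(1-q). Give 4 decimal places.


Chi-squared divergence between Bernoulli distributions:
chi^2 = (p-q)^2/q + (p-q)^2/(1-q).
p = 0.1, q = 0.9, p-q = -0.8.
(p-q)^2 = 0.64.
term1 = 0.64/0.9 = 0.711111.
term2 = 0.64/0.1 = 6.4.
chi^2 = 0.711111 + 6.4 = 7.1111

7.1111


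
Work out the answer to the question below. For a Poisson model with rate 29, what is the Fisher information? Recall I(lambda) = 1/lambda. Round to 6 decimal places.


Fisher information for Poisson: I(lambda) = 1/lambda.
lambda = 29.
I(lambda) = 1/29 = 0.034483

0.034483


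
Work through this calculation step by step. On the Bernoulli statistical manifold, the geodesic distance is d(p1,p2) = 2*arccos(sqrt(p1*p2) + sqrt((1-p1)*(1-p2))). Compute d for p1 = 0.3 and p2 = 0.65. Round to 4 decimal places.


Geodesic distance on Bernoulli manifold:
d(p1,p2) = 2*arccos(sqrt(p1*p2) + sqrt((1-p1)*(1-p2))).
sqrt(p1*p2) = sqrt(0.3*0.65) = 0.441588.
sqrt((1-p1)*(1-p2)) = sqrt(0.7*0.35) = 0.494975.
arg = 0.441588 + 0.494975 = 0.936563.
d = 2*arccos(0.936563) = 0.7162

0.7162


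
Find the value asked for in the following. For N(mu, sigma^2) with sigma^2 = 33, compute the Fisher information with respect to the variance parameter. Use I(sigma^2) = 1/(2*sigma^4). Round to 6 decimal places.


Fisher information for variance: I(sigma^2) = 1/(2*sigma^4).
sigma^2 = 33, so sigma^4 = 1089.
I = 1/(2*1089) = 1/2178 = 0.000459

0.000459


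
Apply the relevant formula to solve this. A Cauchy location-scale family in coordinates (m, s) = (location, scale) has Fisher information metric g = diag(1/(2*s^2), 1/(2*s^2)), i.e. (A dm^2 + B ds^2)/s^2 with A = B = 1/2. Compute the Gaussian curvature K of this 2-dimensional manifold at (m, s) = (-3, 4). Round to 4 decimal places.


The metric has the form g = (A dm^2 + B ds^2)/s^2 with A = 1/2, B = 1/2.
Substitute u = sqrt(A/B)*m: g = B*(du^2 + ds^2)/s^2, i.e. B times the
Poincare upper half-plane metric, which has constant Gaussian curvature -1.
Scaling a 2D metric by a constant c divides the Gaussian curvature by c,
so K = -1/B = -1/(1/2) = -2.0000 everywhere (the point (m, s) = (-3, 4) is irrelevant:
the curvature is constant).
The requested Gaussian curvature is K = -2.0000.

-2.0000


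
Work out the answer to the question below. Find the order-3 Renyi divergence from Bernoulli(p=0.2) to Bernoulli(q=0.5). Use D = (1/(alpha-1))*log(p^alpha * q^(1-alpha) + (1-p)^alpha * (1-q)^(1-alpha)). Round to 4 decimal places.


Renyi divergence of order alpha between Bernoulli distributions:
D = (1/(alpha-1))*log(p^alpha * q^(1-alpha) + (1-p)^alpha * (1-q)^(1-alpha)).
alpha = 3, p = 0.2, q = 0.5.
p^alpha * q^(1-alpha) = 0.2^3 * 0.5^-2 = 0.032.
(1-p)^alpha * (1-q)^(1-alpha) = 0.8^3 * 0.5^-2 = 2.048.
sum = 0.032 + 2.048 = 2.08.
D = (1/2)*log(2.08) = 0.3662

0.3662


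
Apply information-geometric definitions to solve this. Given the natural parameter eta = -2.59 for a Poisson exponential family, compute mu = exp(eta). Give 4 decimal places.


Expectation parameter for Poisson exponential family:
mu = exp(eta).
eta = -2.59.
mu = exp(-2.59) = 0.0750

0.0750


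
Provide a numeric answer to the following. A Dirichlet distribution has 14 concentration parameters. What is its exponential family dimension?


Exponential family dimension calculation:
Dirichlet with 14 components has 14 natural parameters.

14


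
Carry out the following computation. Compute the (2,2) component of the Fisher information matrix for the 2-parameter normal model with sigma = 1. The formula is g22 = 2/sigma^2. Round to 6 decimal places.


For the 2-parameter normal family, the Fisher metric has:
  g11 = 1/sigma^2, g22 = 2/sigma^2.
sigma = 1, sigma^2 = 1.
g22 = 2.000000

2.000000


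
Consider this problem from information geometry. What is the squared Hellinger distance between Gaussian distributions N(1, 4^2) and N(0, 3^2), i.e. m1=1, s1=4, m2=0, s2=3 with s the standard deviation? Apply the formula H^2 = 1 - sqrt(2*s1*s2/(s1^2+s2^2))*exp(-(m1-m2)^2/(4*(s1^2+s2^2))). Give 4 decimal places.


Squared Hellinger distance for Gaussians:
H^2 = 1 - sqrt(2*s1*s2/(s1^2+s2^2)) * exp(-(m1-m2)^2/(4*(s1^2+s2^2))).
s1^2 = 16, s2^2 = 9, s1^2+s2^2 = 25.
sqrt(2*4*3/(25)) = 0.979796.
(m1-m2)^2 = (1)^2 = 1.
exp(-1/(4*25)) = exp(-0.01) = 0.99005.
H^2 = 1 - 0.979796*0.99005 = 0.0300

0.0300


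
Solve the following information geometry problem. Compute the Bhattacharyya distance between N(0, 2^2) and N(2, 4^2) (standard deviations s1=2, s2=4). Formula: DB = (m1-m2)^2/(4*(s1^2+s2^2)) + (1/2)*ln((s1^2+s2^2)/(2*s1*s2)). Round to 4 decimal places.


Bhattacharyya distance between two Gaussians:
DB = (m1-m2)^2/(4*(s1^2+s2^2)) + (1/2)*ln((s1^2+s2^2)/(2*s1*s2)).
(m1-m2)^2 = (-2)^2 = 4.
s1^2+s2^2 = 4 + 16 = 20.
term1 = 4/80 = 0.05.
term2 = 0.5*ln(20/16.0) = 0.111572.
DB = 0.05 + 0.111572 = 0.1616

0.1616


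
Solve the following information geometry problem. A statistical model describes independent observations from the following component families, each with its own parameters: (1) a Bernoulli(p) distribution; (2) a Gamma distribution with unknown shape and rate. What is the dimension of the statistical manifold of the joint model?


The dimension of a statistical manifold equals the number of free
(independent) real parameters of the model. For a product of independent
blocks the parameter counts add.
- Bernoulli (p): 1.
- Gamma (shape, rate): 2.
Total = 1 + 2 = 3.
Dimension = 3

3


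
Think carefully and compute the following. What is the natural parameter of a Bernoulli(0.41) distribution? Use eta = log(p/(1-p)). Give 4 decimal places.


Natural parameter for Bernoulli: eta = log(p/(1-p)).
p = 0.41, 1-p = 0.59.
p/(1-p) = 0.694915.
eta = log(0.694915) = -0.3640

-0.3640


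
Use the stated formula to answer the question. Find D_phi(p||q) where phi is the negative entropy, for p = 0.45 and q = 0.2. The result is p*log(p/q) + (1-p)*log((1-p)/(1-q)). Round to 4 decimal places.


Bregman divergence with negative entropy generator:
D = p*log(p/q) + (1-p)*log((1-p)/(1-q)).
p = 0.45, q = 0.2.
p*log(p/q) = 0.45*log(0.45/0.2) = 0.364919.
(1-p)*log((1-p)/(1-q)) = 0.55*log(0.55/0.8) = -0.206081.
D = 0.364919 + -0.206081 = 0.1588

0.1588


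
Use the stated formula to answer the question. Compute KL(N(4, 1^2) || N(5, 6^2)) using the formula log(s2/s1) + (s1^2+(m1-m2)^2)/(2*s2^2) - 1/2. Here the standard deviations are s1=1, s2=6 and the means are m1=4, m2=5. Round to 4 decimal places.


KL divergence between normal distributions:
KL = log(s2/s1) + (s1^2 + (m1-m2)^2)/(2*s2^2) - 1/2.
log(6/1) = 1.791759.
(1^2 + (4-5)^2)/(2*6^2) = (1 + 1)/72 = 0.027778.
KL = 1.791759 + 0.027778 - 0.5 = 1.3195

1.3195


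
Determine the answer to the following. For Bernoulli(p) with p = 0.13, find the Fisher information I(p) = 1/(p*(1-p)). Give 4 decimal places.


For Bernoulli(p), Fisher information is I(p) = 1/(p*(1-p)).
p = 0.13, 1-p = 0.87.
p*(1-p) = 0.1131.
I(p) = 1/0.1131 = 8.8417

8.8417


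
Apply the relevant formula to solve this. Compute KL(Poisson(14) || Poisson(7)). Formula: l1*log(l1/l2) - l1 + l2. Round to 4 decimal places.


KL divergence for Poisson:
KL = l1*log(l1/l2) - l1 + l2.
l1 = 14, l2 = 7.
log(14/7) = 0.693147.
l1*log(l1/l2) = 14 * 0.693147 = 9.704061.
KL = 9.704061 - 14 + 7 = 2.7041

2.7041


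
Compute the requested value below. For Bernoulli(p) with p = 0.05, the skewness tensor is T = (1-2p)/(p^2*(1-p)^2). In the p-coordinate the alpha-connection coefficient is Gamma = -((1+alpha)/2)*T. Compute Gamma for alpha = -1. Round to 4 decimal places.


Skewness (Amari-Chentsov) tensor: T = (1-2p)/(p^2*(1-p)^2).
p = 0.05, 1-2p = 0.9, p^2 = 0.0025, (1-p)^2 = 0.9025.
T = 0.9/(0.0025 * 0.9025) = 398.891967.
In the p-coordinate, Gamma^(alpha) = Gamma^(0) - (alpha/2)*T with Gamma^(0) = (1/2)*g'(p) = -T/2,
so Gamma^(alpha) = -((1+alpha)/2)*T.
alpha = -1, -(1+alpha)/2 = 0.0.
Gamma = 0.0 * 398.891967 = 0.0000

0.0000


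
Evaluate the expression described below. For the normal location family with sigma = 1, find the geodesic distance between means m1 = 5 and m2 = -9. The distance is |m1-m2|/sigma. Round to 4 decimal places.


On the fixed-variance normal subfamily, geodesic distance = |m1-m2|/sigma.
|5 - -9| = 14.
sigma = 1.
d = 14/1 = 14.0000

14.0000


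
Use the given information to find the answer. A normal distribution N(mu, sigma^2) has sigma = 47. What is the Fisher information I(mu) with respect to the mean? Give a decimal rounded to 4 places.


The Fisher information for the mean of a normal distribution is I(mu) = 1/sigma^2.
sigma = 47, so sigma^2 = 2209.
I(mu) = 1/2209 = 0.0005

0.0005


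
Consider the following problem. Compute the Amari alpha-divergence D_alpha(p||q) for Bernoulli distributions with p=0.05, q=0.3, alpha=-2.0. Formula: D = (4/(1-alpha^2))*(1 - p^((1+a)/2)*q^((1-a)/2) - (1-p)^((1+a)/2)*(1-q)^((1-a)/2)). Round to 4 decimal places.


Amari alpha-divergence:
D = (4/(1-alpha^2))*(1 - p^((1+a)/2)*q^((1-a)/2) - (1-p)^((1+a)/2)*(1-q)^((1-a)/2)).
alpha = -2.0, p = 0.05, q = 0.3.
e1 = (1+alpha)/2 = -0.5, e2 = (1-alpha)/2 = 1.5.
t1 = p^e1 * q^e2 = 0.05^-0.5 * 0.3^1.5 = 0.734847.
t2 = (1-p)^e1 * (1-q)^e2 = 0.95^-0.5 * 0.7^1.5 = 0.600877.
4/(1-alpha^2) = -1.333333.
D = -1.333333*(1 - 0.734847 - 0.600877) = 0.4476

0.4476


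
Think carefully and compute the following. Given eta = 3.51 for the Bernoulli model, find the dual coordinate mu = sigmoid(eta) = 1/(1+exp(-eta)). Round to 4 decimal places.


Dual coordinate (expectation parameter) for Bernoulli:
mu = 1/(1+exp(-eta)).
eta = 3.51.
exp(-eta) = exp(-3.51) = 0.029897.
mu = 1/(1+0.029897) = 0.9710

0.9710


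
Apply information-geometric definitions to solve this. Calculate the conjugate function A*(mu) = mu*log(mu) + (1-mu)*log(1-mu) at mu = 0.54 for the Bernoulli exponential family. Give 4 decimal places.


Legendre transform for Bernoulli:
A*(mu) = mu*log(mu) + (1-mu)*log(1-mu).
mu = 0.54, 1-mu = 0.46.
mu*log(mu) = 0.54*log(0.54) = -0.332741.
(1-mu)*log(1-mu) = 0.46*log(0.46) = -0.357203.
A* = -0.332741 + -0.357203 = -0.6899

-0.6899


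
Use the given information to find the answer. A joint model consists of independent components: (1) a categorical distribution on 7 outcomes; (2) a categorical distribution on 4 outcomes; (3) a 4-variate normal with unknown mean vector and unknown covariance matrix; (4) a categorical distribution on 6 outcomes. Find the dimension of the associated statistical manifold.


The dimension of a statistical manifold equals the number of free
(independent) real parameters of the model. For a product of independent
blocks the parameter counts add.
- categorical on 7 outcomes (probabilities sum to 1): 7-1 = 6.
- categorical on 4 outcomes (probabilities sum to 1): 4-1 = 3.
- 4-variate normal: 4 (mean) + 4*5/2 = 10 (symmetric covariance) = 14.
- categorical on 6 outcomes (probabilities sum to 1): 6-1 = 5.
Total = 6 + 3 + 14 + 5 = 28.
Dimension = 28

28


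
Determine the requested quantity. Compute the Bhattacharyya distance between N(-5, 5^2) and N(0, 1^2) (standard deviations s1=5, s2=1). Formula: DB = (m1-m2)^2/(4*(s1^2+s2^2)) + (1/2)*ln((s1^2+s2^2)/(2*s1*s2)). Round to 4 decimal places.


Bhattacharyya distance between two Gaussians:
DB = (m1-m2)^2/(4*(s1^2+s2^2)) + (1/2)*ln((s1^2+s2^2)/(2*s1*s2)).
(m1-m2)^2 = (-5)^2 = 25.
s1^2+s2^2 = 25 + 1 = 26.
term1 = 25/104 = 0.240385.
term2 = 0.5*ln(26/10.0) = 0.477756.
DB = 0.240385 + 0.477756 = 0.7181

0.7181


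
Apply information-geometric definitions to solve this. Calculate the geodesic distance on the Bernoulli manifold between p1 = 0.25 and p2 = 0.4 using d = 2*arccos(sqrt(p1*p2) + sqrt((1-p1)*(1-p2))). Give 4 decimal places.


Geodesic distance on Bernoulli manifold:
d(p1,p2) = 2*arccos(sqrt(p1*p2) + sqrt((1-p1)*(1-p2))).
sqrt(p1*p2) = sqrt(0.25*0.4) = 0.316228.
sqrt((1-p1)*(1-p2)) = sqrt(0.75*0.6) = 0.67082.
arg = 0.316228 + 0.67082 = 0.987048.
d = 2*arccos(0.987048) = 0.3222

0.3222


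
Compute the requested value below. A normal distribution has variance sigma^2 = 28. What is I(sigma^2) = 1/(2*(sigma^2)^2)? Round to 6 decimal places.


Fisher information for variance: I(sigma^2) = 1/(2*sigma^4).
sigma^2 = 28, so sigma^4 = 784.
I = 1/(2*784) = 1/1568 = 0.000638

0.000638


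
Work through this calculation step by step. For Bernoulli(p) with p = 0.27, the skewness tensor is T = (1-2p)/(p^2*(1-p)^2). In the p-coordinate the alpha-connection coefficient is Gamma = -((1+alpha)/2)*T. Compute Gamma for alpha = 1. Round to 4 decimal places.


Skewness (Amari-Chentsov) tensor: T = (1-2p)/(p^2*(1-p)^2).
p = 0.27, 1-2p = 0.46, p^2 = 0.0729, (1-p)^2 = 0.5329.
T = 0.46/(0.0729 * 0.5329) = 11.840896.
In the p-coordinate, Gamma^(alpha) = Gamma^(0) - (alpha/2)*T with Gamma^(0) = (1/2)*g'(p) = -T/2,
so Gamma^(alpha) = -((1+alpha)/2)*T.
alpha = 1, -(1+alpha)/2 = -1.0.
Gamma = -1.0 * 11.840896 = -11.8409

-11.8409


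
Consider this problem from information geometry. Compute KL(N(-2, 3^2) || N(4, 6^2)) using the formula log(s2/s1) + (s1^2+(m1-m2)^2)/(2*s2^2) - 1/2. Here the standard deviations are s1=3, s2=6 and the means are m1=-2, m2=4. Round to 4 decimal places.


KL divergence between normal distributions:
KL = log(s2/s1) + (s1^2 + (m1-m2)^2)/(2*s2^2) - 1/2.
log(6/3) = 0.693147.
(3^2 + (-2-4)^2)/(2*6^2) = (9 + 36)/72 = 0.625.
KL = 0.693147 + 0.625 - 0.5 = 0.8181

0.8181


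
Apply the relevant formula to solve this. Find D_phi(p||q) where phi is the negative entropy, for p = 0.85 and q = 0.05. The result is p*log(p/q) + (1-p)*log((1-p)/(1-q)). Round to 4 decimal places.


Bregman divergence with negative entropy generator:
D = p*log(p/q) + (1-p)*log((1-p)/(1-q)).
p = 0.85, q = 0.05.
p*log(p/q) = 0.85*log(0.85/0.05) = 2.408231.
(1-p)*log((1-p)/(1-q)) = 0.15*log(0.15/0.95) = -0.276874.
D = 2.408231 + -0.276874 = 2.1314

2.1314


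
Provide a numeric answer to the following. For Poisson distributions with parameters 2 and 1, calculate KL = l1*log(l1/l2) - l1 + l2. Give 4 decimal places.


KL divergence for Poisson:
KL = l1*log(l1/l2) - l1 + l2.
l1 = 2, l2 = 1.
log(2/1) = 0.693147.
l1*log(l1/l2) = 2 * 0.693147 = 1.386294.
KL = 1.386294 - 2 + 1 = 0.3863

0.3863


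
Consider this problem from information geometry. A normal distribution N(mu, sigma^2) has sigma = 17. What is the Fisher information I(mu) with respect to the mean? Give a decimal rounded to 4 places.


The Fisher information for the mean of a normal distribution is I(mu) = 1/sigma^2.
sigma = 17, so sigma^2 = 289.
I(mu) = 1/289 = 0.0035

0.0035


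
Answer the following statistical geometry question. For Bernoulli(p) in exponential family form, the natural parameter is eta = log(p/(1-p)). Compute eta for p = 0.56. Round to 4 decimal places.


Natural parameter for Bernoulli: eta = log(p/(1-p)).
p = 0.56, 1-p = 0.44.
p/(1-p) = 1.272727.
eta = log(1.272727) = 0.2412

0.2412


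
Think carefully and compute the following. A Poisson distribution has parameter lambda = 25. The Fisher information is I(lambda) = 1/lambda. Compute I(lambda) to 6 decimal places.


Fisher information for Poisson: I(lambda) = 1/lambda.
lambda = 25.
I(lambda) = 1/25 = 0.040000

0.040000


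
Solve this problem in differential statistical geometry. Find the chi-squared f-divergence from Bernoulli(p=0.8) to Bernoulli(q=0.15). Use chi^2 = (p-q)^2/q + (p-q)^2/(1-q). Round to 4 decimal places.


Chi-squared divergence between Bernoulli distributions:
chi^2 = (p-q)^2/q + (p-q)^2/(1-q).
p = 0.8, q = 0.15, p-q = 0.65.
(p-q)^2 = 0.4225.
term1 = 0.4225/0.15 = 2.816667.
term2 = 0.4225/0.85 = 0.497059.
chi^2 = 2.816667 + 0.497059 = 3.3137

3.3137


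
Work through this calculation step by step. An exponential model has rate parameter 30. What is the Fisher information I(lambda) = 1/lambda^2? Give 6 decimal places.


Fisher information for exponential: I(lambda) = 1/lambda^2.
lambda = 30, lambda^2 = 900.
I = 1/900 = 0.001111

0.001111


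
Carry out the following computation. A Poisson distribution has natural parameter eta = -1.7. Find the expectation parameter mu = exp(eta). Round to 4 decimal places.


Expectation parameter for Poisson exponential family:
mu = exp(eta).
eta = -1.7.
mu = exp(-1.7) = 0.1827

0.1827


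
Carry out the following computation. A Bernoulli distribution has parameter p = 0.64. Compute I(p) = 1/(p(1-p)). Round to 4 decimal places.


For Bernoulli(p), Fisher information is I(p) = 1/(p*(1-p)).
p = 0.64, 1-p = 0.36.
p*(1-p) = 0.2304.
I(p) = 1/0.2304 = 4.3403

4.3403


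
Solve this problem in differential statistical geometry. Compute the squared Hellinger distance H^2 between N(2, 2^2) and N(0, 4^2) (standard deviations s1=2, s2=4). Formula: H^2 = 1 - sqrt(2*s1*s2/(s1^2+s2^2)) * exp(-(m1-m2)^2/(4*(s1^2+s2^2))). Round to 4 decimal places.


Squared Hellinger distance for Gaussians:
H^2 = 1 - sqrt(2*s1*s2/(s1^2+s2^2)) * exp(-(m1-m2)^2/(4*(s1^2+s2^2))).
s1^2 = 4, s2^2 = 16, s1^2+s2^2 = 20.
sqrt(2*2*4/(20)) = 0.894427.
(m1-m2)^2 = (2)^2 = 4.
exp(-4/(4*20)) = exp(-0.05) = 0.951229.
H^2 = 1 - 0.894427*0.951229 = 0.1492

0.1492


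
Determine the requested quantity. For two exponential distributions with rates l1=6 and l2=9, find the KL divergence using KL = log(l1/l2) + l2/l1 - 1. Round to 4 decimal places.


KL divergence for exponential family:
KL = log(l1/l2) + l2/l1 - 1.
log(6/9) = -0.405465.
9/6 = 1.5.
KL = -0.405465 + 1.5 - 1 = 0.0945

0.0945


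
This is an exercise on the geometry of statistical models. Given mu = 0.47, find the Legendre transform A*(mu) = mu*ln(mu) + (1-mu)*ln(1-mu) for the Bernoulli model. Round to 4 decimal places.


Legendre transform for Bernoulli:
A*(mu) = mu*log(mu) + (1-mu)*log(1-mu).
mu = 0.47, 1-mu = 0.53.
mu*log(mu) = 0.47*log(0.47) = -0.354861.
(1-mu)*log(1-mu) = 0.53*log(0.53) = -0.336485.
A* = -0.354861 + -0.336485 = -0.6913

-0.6913


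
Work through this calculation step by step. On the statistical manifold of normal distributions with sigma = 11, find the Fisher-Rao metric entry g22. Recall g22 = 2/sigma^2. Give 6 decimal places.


For the 2-parameter normal family, the Fisher metric has:
  g11 = 1/sigma^2, g22 = 2/sigma^2.
sigma = 11, sigma^2 = 121.
g22 = 0.016529

0.016529


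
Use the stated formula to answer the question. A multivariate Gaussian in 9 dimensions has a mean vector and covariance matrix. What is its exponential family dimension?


Exponential family dimension calculation:
For 9-dim MVN: mean has 9 params, covariance has 9*10/2 = 45 unique entries.
Total dim = 9 + 45 = 54.

54


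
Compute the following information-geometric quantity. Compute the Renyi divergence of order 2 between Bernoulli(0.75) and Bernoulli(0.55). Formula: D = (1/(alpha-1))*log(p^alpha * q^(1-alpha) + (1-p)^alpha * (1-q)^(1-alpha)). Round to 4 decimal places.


Renyi divergence of order alpha between Bernoulli distributions:
D = (1/(alpha-1))*log(p^alpha * q^(1-alpha) + (1-p)^alpha * (1-q)^(1-alpha)).
alpha = 2, p = 0.75, q = 0.55.
p^alpha * q^(1-alpha) = 0.75^2 * 0.55^-1 = 1.022727.
(1-p)^alpha * (1-q)^(1-alpha) = 0.25^2 * 0.45^-1 = 0.138889.
sum = 1.022727 + 0.138889 = 1.161616.
D = (1/1)*log(1.161616) = 0.1498

0.1498


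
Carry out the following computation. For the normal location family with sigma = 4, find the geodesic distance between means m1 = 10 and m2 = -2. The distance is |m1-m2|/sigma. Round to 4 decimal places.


On the fixed-variance normal subfamily, geodesic distance = |m1-m2|/sigma.
|10 - -2| = 12.
sigma = 4.
d = 12/4 = 3.0000

3.0000


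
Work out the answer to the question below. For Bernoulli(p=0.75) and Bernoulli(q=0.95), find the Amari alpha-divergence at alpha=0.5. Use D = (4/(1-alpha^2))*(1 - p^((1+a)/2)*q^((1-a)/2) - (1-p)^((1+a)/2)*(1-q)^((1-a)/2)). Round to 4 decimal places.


Amari alpha-divergence:
D = (4/(1-alpha^2))*(1 - p^((1+a)/2)*q^((1-a)/2) - (1-p)^((1+a)/2)*(1-q)^((1-a)/2)).
alpha = 0.5, p = 0.75, q = 0.95.
e1 = (1+alpha)/2 = 0.75, e2 = (1-alpha)/2 = 0.25.
t1 = p^e1 * q^e2 = 0.75^0.75 * 0.95^0.25 = 0.795659.
t2 = (1-p)^e1 * (1-q)^e2 = 0.25^0.75 * 0.05^0.25 = 0.167185.
4/(1-alpha^2) = 5.333333.
D = 5.333333*(1 - 0.795659 - 0.167185) = 0.1982

0.1982


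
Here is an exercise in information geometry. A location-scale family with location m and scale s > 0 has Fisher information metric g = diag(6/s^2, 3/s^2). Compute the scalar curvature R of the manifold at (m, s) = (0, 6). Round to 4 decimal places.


The metric has the form g = (A dm^2 + B ds^2)/s^2 with A = 6, B = 3.
Substitute u = sqrt(A/B)*m: g = B*(du^2 + ds^2)/s^2, i.e. B times the
Poincare upper half-plane metric, which has constant Gaussian curvature -1.
Scaling a 2D metric by a constant c divides the Gaussian curvature by c,
so K = -1/B = -1/(3) = -0.3333 everywhere (the point (m, s) = (0, 6) is irrelevant:
the curvature is constant).
Scalar curvature in dimension 2: R = 2K = -2/(3) = -0.6667.

-0.6667


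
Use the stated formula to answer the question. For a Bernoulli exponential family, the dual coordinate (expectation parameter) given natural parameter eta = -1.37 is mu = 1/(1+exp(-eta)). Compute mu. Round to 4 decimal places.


Dual coordinate (expectation parameter) for Bernoulli:
mu = 1/(1+exp(-eta)).
eta = -1.37.
exp(-eta) = exp(1.37) = 3.935351.
mu = 1/(1+3.935351) = 0.2026

0.2026


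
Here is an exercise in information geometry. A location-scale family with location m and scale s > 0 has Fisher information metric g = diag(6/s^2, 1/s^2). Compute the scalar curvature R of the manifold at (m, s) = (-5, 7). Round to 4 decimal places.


The metric has the form g = (A dm^2 + B ds^2)/s^2 with A = 6, B = 1.
Substitute u = sqrt(A/B)*m: g = B*(du^2 + ds^2)/s^2, i.e. B times the
Poincare upper half-plane metric, which has constant Gaussian curvature -1.
Scaling a 2D metric by a constant c divides the Gaussian curvature by c,
so K = -1/B = -1/(1) = -1.0000 everywhere (the point (m, s) = (-5, 7) is irrelevant:
the curvature is constant).
Scalar curvature in dimension 2: R = 2K = -2/(1) = -2.0000.

-2.0000


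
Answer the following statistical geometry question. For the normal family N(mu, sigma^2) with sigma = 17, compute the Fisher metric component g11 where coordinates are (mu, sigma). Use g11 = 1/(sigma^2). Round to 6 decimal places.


For the 2-parameter normal family, the Fisher metric has:
  g11 = 1/sigma^2, g22 = 2/sigma^2.
sigma = 17, sigma^2 = 289.
g11 = 0.003460

0.003460


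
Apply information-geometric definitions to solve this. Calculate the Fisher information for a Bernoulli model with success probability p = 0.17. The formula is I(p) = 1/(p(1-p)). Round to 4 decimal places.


For Bernoulli(p), Fisher information is I(p) = 1/(p*(1-p)).
p = 0.17, 1-p = 0.83.
p*(1-p) = 0.1411.
I(p) = 1/0.1411 = 7.0872

7.0872


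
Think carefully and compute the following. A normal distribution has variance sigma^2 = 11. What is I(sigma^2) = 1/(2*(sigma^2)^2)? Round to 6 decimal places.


Fisher information for variance: I(sigma^2) = 1/(2*sigma^4).
sigma^2 = 11, so sigma^4 = 121.
I = 1/(2*121) = 1/242 = 0.004132

0.004132


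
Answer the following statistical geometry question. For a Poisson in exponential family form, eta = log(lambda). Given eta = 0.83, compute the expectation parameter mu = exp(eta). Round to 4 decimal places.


Expectation parameter for Poisson exponential family:
mu = exp(eta).
eta = 0.83.
mu = exp(0.83) = 2.2933

2.2933


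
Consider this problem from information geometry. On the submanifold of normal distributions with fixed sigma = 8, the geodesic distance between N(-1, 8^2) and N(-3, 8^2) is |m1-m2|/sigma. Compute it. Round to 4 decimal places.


On the fixed-variance normal subfamily, geodesic distance = |m1-m2|/sigma.
|-1 - -3| = 2.
sigma = 8.
d = 2/8 = 0.2500

0.2500


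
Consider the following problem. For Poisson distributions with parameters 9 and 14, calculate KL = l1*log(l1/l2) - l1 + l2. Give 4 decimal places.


KL divergence for Poisson:
KL = l1*log(l1/l2) - l1 + l2.
l1 = 9, l2 = 14.
log(9/14) = -0.441833.
l1*log(l1/l2) = 9 * -0.441833 = -3.976495.
KL = -3.976495 - 9 + 14 = 1.0235

1.0235


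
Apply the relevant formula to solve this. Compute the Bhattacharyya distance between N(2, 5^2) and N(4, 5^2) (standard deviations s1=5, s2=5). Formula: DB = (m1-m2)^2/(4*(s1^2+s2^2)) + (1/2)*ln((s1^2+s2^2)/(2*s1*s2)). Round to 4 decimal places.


Bhattacharyya distance between two Gaussians:
DB = (m1-m2)^2/(4*(s1^2+s2^2)) + (1/2)*ln((s1^2+s2^2)/(2*s1*s2)).
(m1-m2)^2 = (-2)^2 = 4.
s1^2+s2^2 = 25 + 25 = 50.
term1 = 4/200 = 0.02.
term2 = 0.5*ln(50/50.0) = 0.0.
DB = 0.02 + 0.0 = 0.0200

0.0200


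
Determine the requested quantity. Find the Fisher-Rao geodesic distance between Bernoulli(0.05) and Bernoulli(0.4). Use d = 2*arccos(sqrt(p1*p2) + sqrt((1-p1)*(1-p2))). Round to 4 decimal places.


Geodesic distance on Bernoulli manifold:
d(p1,p2) = 2*arccos(sqrt(p1*p2) + sqrt((1-p1)*(1-p2))).
sqrt(p1*p2) = sqrt(0.05*0.4) = 0.141421.
sqrt((1-p1)*(1-p2)) = sqrt(0.95*0.6) = 0.754983.
arg = 0.141421 + 0.754983 = 0.896405.
d = 2*arccos(0.896405) = 0.9184

0.9184


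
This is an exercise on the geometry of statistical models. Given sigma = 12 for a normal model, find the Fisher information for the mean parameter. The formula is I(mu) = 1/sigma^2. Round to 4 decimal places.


The Fisher information for the mean of a normal distribution is I(mu) = 1/sigma^2.
sigma = 12, so sigma^2 = 144.
I(mu) = 1/144 = 0.0069

0.0069
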